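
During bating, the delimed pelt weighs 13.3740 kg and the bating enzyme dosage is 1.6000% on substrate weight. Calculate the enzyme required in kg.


Formula: Enzyme = substrate * pct / 100
Substituting: Enzyme = 13.3740 * 1.6000 / 100
Result: 0.2140 kg


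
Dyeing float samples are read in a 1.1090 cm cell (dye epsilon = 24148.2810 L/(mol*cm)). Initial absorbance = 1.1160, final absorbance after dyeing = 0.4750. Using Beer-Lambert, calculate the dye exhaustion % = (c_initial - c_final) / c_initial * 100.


c_initial = A_i / (epsilon * l) = 1.1160 / (24148.2810 * 1.1090) = 4.1672e-05 mol/L
c_final = A_f / (epsilon * l) = 0.4750 / (24148.2810 * 1.1090) = 1.7737e-05 mol/L
Exhaustion = (c_initial - c_final) / c_initial * 100 = (4.1672e-05 - 1.7737e-05) / 4.1672e-05 * 100 = 57.4373 %


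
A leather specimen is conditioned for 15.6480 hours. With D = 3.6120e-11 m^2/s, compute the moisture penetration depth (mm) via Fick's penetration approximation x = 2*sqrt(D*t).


t = 15.6480 hr * 3600 = 56332.8000 s
D * t = 3.6120e-11 * 56332.8000 = 2.0347e-06
x = 2 * sqrt(D*t) = 2 * sqrt(2.0347e-06) = 0.00285289 m = 2.8529 mm


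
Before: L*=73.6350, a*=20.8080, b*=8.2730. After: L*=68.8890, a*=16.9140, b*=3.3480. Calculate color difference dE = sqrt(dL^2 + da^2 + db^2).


dL = -4.7460, da = -3.8940, db = -4.9250
dE = sqrt((-4.7460)^2 + (-3.8940)^2 + (-4.9250)^2) = 7.8704


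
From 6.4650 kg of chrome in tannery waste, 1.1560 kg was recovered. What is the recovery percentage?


Formula: Recovery = recovered / input * 100
Substituting: Recovery = 1.1560 / 6.4650 * 100
Result: 17.8809 %


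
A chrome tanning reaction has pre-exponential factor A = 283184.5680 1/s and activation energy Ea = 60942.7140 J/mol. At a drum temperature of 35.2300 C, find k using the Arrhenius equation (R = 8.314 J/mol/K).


T_K = T_C + 273.15 = 35.2300 + 273.15 = 308.3800 K
exponent = -Ea / (R * T_K) = -60942.7140 / (8.314 * 308.3800) = -23.7698
k = A * exp(exponent) = 283184.5680 * exp(-23.7698) = 1.3458e-05 1/s


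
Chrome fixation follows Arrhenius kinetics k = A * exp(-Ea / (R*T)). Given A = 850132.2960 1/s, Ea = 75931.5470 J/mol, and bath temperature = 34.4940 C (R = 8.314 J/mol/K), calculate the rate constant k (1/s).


T_K = T_C + 273.15 = 34.4940 + 273.15 = 307.6440 K
exponent = -Ea / (R * T_K) = -75931.5470 / (8.314 * 307.6440) = -29.6868
k = A * exp(exponent) = 850132.2960 * exp(-29.6868) = 1.0881e-07 1/s


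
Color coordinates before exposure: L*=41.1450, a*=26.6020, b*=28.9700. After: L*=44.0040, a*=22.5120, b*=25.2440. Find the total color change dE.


dL = 2.8590, da = -4.0900, db = -3.7260
dE = sqrt(2.8590^2 + (-4.0900)^2 + (-3.7260)^2) = 6.2278


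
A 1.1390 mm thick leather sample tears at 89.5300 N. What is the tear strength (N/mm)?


Formula: Tear strength = force / thickness
Substituting: Tear strength = 89.5300 / 1.1390
Result: 78.6040 N/mm


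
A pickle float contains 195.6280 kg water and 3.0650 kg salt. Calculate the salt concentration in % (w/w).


Formula: Conc = salt / (water + salt) * 100
Substituting: Conc = 3.0650 / (195.6280 + 3.0650) * 100
Result: 1.5426 %


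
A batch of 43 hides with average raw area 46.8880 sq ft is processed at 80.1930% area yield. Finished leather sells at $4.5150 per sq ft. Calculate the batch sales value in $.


Raw_total = N * avg_area = 43 * 46.8880 = 2016.1840 sq ft
Finished = Raw_total * yield / 100 = 2016.1840 * 80.1930 / 100 = 1616.8384 sq ft
Value = Finished * price = 1616.8384 * 4.5150 = 7300.0255 $


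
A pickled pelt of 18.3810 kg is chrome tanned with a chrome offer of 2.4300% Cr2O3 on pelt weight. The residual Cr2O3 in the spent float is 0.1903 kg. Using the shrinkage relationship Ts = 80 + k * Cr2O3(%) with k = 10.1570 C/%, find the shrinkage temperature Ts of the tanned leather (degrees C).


Offered = pelt * offer_pct / 100 = 18.3810 * 2.4300 / 100 = 0.4467 kg
Uptake = offered - residual = 0.4467 - 0.1903 = 0.2564 kg
Cr2O3% on pelt = uptake / pelt * 100 = 0.2564 / 18.3810 * 100 = 1.3947 %
Ts = 80 + k * Cr2O3% = 80 + 10.1570 * 1.3947 = 94.1659 C


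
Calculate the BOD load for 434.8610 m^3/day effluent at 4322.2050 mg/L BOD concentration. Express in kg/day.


Formula: BOD_load = volume * conc / 1000
Substituting: BOD_load = 434.8610 * 4322.2050 / 1000
Result: 1879.5584 kg/day


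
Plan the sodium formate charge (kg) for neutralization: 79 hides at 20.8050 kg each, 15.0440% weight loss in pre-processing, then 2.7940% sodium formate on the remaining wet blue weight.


Total_raw = N * avg_wt = 79 * 20.8050 = 1643.5950 kg
Substrate = Total_raw * (1 - loss/100) = 1643.5950 * (1 - 15.0440/100) = 1396.3326 kg
Neutralizer = Substrate * pct / 100 = 1396.3326 * 2.7940 / 100 = 39.0135 kg


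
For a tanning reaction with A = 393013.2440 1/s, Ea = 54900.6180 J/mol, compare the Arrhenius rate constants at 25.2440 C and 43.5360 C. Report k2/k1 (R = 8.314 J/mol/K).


T1 = 25.2440 + 273.15 = 298.3940 K; T2 = 43.5360 + 273.15 = 316.6860 K
k1 = A * exp(-Ea/(R*T1)) = 393013.2440 * exp(-54900.6180/(8.314*298.3940)) = 9.6286e-05 1/s
k2 = A * exp(-Ea/(R*T2)) = 393013.2440 * exp(-54900.6180/(8.314*316.6860)) = 3.4570e-04 1/s
k2/k1 = 3.4570e-04 / 9.6286e-05 = 3.5903


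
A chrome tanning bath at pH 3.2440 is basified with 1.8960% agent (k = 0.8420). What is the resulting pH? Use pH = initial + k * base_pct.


Formula: pH_final = pH_initial + k * base_pct
Substituting: pH_final = 3.2440 + 0.8420 * 1.8960
Result: 4.8404


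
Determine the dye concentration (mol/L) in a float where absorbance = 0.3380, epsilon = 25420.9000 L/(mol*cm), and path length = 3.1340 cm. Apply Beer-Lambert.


Formula: c = A / (epsilon * l)
Substituting: c = 0.3380 / (25420.9000 * 3.1340)
Result: 4.2425e-06 mol/L


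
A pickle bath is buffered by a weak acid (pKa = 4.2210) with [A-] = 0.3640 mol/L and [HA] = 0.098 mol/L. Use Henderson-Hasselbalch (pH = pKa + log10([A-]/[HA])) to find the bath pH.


ratio = [A-] / [HA] = 0.3640 / 0.098 = 3.7143
log10(ratio) = 0.5699
pH = pKa + log10(ratio) = 4.2210 + 0.5699 = 4.7909


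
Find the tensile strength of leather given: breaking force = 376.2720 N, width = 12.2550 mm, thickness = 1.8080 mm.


Formula: TS = force / (width * thickness)
Substituting: TS = 376.2720 / (12.2550 * 1.8080)
Result: 16.9821 N/mm^2


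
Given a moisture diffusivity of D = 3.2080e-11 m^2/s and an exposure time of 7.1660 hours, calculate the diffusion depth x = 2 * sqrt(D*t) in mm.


t = 7.1660 hr * 3600 = 25797.6000 s
D * t = 3.2080e-11 * 25797.6000 = 8.2759e-07
x = 2 * sqrt(D*t) = 2 * sqrt(8.2759e-07) = 0.00181944 m = 1.8194 mm


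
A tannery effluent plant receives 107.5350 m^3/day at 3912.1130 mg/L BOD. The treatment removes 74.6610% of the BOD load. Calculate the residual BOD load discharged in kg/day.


Load_in = volume * conc / 1000 = 107.5350 * 3912.1130 / 1000 = 420.6891 kg/day
Removed = Load_in * eff / 100 = 420.6891 * 74.6610 / 100 = 314.0907 kg/day
Load_out = Load_in - Removed = 420.6891 - 314.0907 = 106.5984 kg/day


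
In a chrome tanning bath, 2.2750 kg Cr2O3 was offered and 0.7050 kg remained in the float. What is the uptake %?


Formula: Uptake = (offered - residual) / offered * 100
Substituting: Uptake = (2.2750 - 0.7050) / 2.2750 * 100
Result: 69.0110 %


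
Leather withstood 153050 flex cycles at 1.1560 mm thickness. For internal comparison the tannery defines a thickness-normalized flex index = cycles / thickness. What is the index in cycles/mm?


Formula: Index = cycles / thickness
Substituting: Index = 153050 / 1.1560
Result: 132396.1938 cycles/mm


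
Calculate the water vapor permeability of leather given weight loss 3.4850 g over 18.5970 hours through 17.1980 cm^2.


Formula: WVP = loss / (area * time)
Substituting: WVP = 3.4850 / (17.1980 * 18.5970)
Result: 0.0108964 g/(cm^2*hr)


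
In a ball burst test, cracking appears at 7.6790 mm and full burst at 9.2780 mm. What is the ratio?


Formula: Ratio = crack / burst
Substituting: Ratio = 7.6790 / 9.2780
Result: 0.8277


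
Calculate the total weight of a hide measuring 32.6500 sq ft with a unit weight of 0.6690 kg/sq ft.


Formula: Weight = area * weight_per_sqft
Substituting: Weight = 32.6500 * 0.6690
Result: 21.8429 kg


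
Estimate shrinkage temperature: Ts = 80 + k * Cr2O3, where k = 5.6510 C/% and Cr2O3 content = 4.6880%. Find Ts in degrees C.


Formula: Ts = 80 + k * Cr2O3
Substituting: Ts = 80 + 5.6510 * 4.6880
Result: 106.4919 C


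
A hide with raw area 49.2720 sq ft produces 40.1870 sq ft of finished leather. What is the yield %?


Formula: Yield = finished / raw * 100
Substituting: Yield = 40.1870 / 49.2720 * 100
Result: 81.5615 %


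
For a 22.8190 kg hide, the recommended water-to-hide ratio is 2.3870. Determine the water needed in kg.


Formula: Water = hide_weight * ratio
Substituting: Water = 22.8190 * 2.3870
Result: 54.4690 kg


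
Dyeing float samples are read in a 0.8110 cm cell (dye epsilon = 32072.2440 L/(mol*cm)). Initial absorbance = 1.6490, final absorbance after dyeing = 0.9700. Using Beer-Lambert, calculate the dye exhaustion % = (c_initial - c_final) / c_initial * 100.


c_initial = A_i / (epsilon * l) = 1.6490 / (32072.2440 * 0.8110) = 6.3397e-05 mol/L
c_final = A_f / (epsilon * l) = 0.9700 / (32072.2440 * 0.8110) = 3.7293e-05 mol/L
Exhaustion = (c_initial - c_final) / c_initial * 100 = (6.3397e-05 - 3.7293e-05) / 6.3397e-05 * 100 = 41.1765 %


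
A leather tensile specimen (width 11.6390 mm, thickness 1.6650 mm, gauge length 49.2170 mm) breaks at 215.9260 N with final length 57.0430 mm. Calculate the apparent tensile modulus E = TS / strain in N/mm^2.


TS = F / (w * t) = 215.9260 / (11.6390 * 1.6650) = 11.1423 N/mm^2
strain = (Lf - L0) / L0 = (57.0430 - 49.2170) / 49.2170 = 0.1590
E = TS / strain = 11.1423 / 0.1590 = 70.0729 N/mm^2


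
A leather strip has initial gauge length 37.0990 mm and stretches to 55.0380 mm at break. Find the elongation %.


Formula: Elongation = (Lf - L0) / L0 * 100
Substituting: Elongation = (55.0380 - 37.0990) / 37.0990 * 100
Result: 48.3544 %


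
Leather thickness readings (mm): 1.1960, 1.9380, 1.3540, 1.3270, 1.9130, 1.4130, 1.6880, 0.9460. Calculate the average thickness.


Formula: Average = sum / n
Substituting: Average = 11.7750 / 8
Result: 1.4719 mm


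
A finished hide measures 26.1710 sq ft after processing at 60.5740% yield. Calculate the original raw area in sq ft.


Formula: raw = finished * 100 / yield
Substituting: raw = 26.1710 * 100 / 60.5740
Result: 43.2050 sq ft


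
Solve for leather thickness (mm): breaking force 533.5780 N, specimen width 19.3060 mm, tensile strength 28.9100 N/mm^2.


Formula: t = F / (TS * w)
Substituting: t = 533.5780 / (28.9100 * 19.3060)
Result: 0.9560 mm


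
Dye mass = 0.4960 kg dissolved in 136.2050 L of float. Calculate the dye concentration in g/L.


Formula: Conc = dye_mass(kg) / volume(L) * 1000
Substituting: Conc = 0.4960 / 136.2050 * 1000
Result: 3.6416 g/L


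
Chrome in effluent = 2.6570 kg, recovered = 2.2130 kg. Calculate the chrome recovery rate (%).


Formula: Recovery = recovered / input * 100
Substituting: Recovery = 2.2130 / 2.6570 * 100
Result: 83.2894 %


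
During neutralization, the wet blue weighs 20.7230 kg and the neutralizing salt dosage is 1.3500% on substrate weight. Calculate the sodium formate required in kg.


Formula: Neutralizer = substrate * pct / 100
Substituting: Neutralizer = 20.7230 * 1.3500 / 100
Result: 0.2798 kg


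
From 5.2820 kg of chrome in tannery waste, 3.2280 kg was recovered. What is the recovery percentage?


Formula: Recovery = recovered / input * 100
Substituting: Recovery = 3.2280 / 5.2820 * 100
Result: 61.1132 %


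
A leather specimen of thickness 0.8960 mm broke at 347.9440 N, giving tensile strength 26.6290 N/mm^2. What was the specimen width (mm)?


Formula: w = F / (TS * t)
Substituting: w = 347.9440 / (26.6290 * 0.8960)
Result: 14.5830 mm


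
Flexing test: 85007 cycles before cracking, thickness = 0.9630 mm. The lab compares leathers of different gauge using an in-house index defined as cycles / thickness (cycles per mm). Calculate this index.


Formula: Index = cycles / thickness
Substituting: Index = 85007 / 0.9630
Result: 88273.1049 cycles/mm


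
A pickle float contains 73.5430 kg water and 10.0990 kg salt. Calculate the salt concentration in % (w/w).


Formula: Conc = salt / (water + salt) * 100
Substituting: Conc = 10.0990 / (73.5430 + 10.0990) * 100
Result: 12.0741 %


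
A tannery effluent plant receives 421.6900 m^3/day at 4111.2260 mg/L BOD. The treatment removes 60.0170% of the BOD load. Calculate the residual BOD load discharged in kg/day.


Load_in = volume * conc / 1000 = 421.6900 * 4111.2260 / 1000 = 1733.6629 kg/day
Removed = Load_in * eff / 100 = 1733.6629 * 60.0170 / 100 = 1040.4925 kg/day
Load_out = Load_in - Removed = 1733.6629 - 1040.4925 = 693.1704 kg/day


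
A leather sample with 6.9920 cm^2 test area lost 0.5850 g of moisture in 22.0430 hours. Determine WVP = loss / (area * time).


Formula: WVP = loss / (area * time)
Substituting: WVP = 0.5850 / (6.9920 * 22.0430)
Result: 0.00379563 g/(cm^2*hr)


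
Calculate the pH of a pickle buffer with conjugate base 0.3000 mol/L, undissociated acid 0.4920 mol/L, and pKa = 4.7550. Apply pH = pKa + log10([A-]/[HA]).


ratio = [A-] / [HA] = 0.3000 / 0.4920 = 0.6098
log10(ratio) = -0.2148
pH = pKa + log10(ratio) = 4.7550 - 0.2148 = 4.5402


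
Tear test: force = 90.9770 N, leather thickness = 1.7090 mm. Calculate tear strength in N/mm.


Formula: Tear strength = force / thickness
Substituting: Tear strength = 90.9770 / 1.7090
Result: 53.2341 N/mm


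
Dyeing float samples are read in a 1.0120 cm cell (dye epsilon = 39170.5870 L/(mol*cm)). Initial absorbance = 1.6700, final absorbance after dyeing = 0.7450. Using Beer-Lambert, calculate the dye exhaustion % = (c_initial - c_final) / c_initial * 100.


c_initial = A_i / (epsilon * l) = 1.6700 / (39170.5870 * 1.0120) = 4.2128e-05 mol/L
c_final = A_f / (epsilon * l) = 0.7450 / (39170.5870 * 1.0120) = 1.8794e-05 mol/L
Exhaustion = (c_initial - c_final) / c_initial * 100 = (4.2128e-05 - 1.8794e-05) / 4.2128e-05 * 100 = 55.3892 %


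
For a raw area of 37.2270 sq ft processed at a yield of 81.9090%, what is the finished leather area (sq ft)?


Formula: finished = raw * yield / 100
Substituting: finished = 37.2270 * 81.9090 / 100
Result: 30.4923 sq ft


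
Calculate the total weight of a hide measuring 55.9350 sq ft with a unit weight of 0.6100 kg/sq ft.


Formula: Weight = area * weight_per_sqft
Substituting: Weight = 55.9350 * 0.6100
Result: 34.1204 kg


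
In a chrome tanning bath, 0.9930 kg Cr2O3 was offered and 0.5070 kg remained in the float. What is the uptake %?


Formula: Uptake = (offered - residual) / offered * 100
Substituting: Uptake = (0.9930 - 0.5070) / 0.9930 * 100
Result: 48.9426 %


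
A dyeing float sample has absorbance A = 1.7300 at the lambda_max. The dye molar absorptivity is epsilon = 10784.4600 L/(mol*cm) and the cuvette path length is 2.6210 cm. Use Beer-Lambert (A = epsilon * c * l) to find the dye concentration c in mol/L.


Formula: c = A / (epsilon * l)
Substituting: c = 1.7300 / (10784.4600 * 2.6210)
Result: 6.1204e-05 mol/L


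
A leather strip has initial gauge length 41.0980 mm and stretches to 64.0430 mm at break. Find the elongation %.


Formula: Elongation = (Lf - L0) / L0 * 100
Substituting: Elongation = (64.0430 - 41.0980) / 41.0980 * 100
Result: 55.8300 %


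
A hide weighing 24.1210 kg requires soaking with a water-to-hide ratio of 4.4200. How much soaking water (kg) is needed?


Formula: Water = hide_weight * ratio
Substituting: Water = 24.1210 * 4.4200
Result: 106.6148 kg


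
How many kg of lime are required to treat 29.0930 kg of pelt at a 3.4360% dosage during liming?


Formula: Lime = substrate * pct / 100
Substituting: Lime = 29.0930 * 3.4360 / 100
Result: 0.9996 kg


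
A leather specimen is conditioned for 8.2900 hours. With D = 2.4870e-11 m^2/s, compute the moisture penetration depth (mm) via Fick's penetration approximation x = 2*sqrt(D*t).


t = 8.2900 hr * 3600 = 29844.0000 s
D * t = 2.4870e-11 * 29844.0000 = 7.4222e-07
x = 2 * sqrt(D*t) = 2 * sqrt(7.4222e-07) = 0.00172304 m = 1.7230 mm


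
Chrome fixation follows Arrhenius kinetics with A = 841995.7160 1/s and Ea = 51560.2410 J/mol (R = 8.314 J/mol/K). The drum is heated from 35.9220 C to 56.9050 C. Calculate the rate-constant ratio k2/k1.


T1 = 35.9220 + 273.15 = 309.0720 K; T2 = 56.9050 + 273.15 = 330.0550 K
k1 = A * exp(-Ea/(R*T1)) = 841995.7160 * exp(-51560.2410/(8.314*309.0720)) = 0.00162581 1/s
k2 = A * exp(-Ea/(R*T2)) = 841995.7160 * exp(-51560.2410/(8.314*330.0550)) = 0.00582197 1/s
k2/k1 = 0.00582197 / 0.00162581 = 3.5810


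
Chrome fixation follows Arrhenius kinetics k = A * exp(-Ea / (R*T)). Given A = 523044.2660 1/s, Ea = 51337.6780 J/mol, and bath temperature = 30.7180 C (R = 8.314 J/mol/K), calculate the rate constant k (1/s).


T_K = T_C + 273.15 = 30.7180 + 273.15 = 303.8680 K
exponent = -Ea / (R * T_K) = -51337.6780 / (8.314 * 303.8680) = -20.3208
k = A * exp(exponent) = 523044.2660 * exp(-20.3208) = 7.8220e-04 1/s


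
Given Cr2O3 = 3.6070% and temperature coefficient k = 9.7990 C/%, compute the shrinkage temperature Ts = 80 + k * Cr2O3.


Formula: Ts = 80 + k * Cr2O3
Substituting: Ts = 80 + 9.7990 * 3.6070
Result: 115.3450 C


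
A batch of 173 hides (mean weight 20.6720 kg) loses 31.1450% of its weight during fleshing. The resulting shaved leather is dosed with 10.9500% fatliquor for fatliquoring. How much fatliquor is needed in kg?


Total_raw = N * avg_wt = 173 * 20.6720 = 3576.2560 kg
Substrate = Total_raw * (1 - loss/100) = 3576.2560 * (1 - 31.1450/100) = 2462.4311 kg
Fat = Substrate * pct / 100 = 2462.4311 * 10.9500 / 100 = 269.6362 kg


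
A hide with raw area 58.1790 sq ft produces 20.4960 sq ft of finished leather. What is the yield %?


Formula: Yield = finished / raw * 100
Substituting: Yield = 20.4960 / 58.1790 * 100
Result: 35.2292 %


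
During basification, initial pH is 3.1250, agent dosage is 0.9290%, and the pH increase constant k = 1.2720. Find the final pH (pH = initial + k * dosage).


Formula: pH_final = pH_initial + k * base_pct
Substituting: pH_final = 3.1250 + 1.2720 * 0.9290
Result: 4.3067


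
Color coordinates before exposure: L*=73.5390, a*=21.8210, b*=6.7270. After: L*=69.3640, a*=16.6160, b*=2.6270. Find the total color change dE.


dL = -4.1750, da = -5.2050, db = -4.1000
dE = sqrt((-4.1750)^2 + (-5.2050)^2 + (-4.1000)^2) = 7.8315


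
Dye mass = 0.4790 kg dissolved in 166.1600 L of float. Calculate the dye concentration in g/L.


Formula: Conc = dye_mass(kg) / volume(L) * 1000
Substituting: Conc = 0.4790 / 166.1600 * 1000
Result: 2.8828 g/L


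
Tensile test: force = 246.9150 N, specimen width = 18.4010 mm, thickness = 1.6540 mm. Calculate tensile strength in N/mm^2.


Formula: TS = force / (width * thickness)
Substituting: TS = 246.9150 / (18.4010 * 1.6540)
Result: 8.1128 N/mm^2


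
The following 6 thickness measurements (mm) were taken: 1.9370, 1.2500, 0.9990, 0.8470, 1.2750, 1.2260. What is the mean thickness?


Formula: Average = sum / n
Substituting: Average = 7.5340 / 6
Result: 1.2557 mm


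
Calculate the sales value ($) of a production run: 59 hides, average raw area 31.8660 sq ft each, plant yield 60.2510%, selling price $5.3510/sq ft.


Raw_total = N * avg_area = 59 * 31.8660 = 1880.0940 sq ft
Finished = Raw_total * yield / 100 = 1880.0940 * 60.2510 / 100 = 1132.7754 sq ft
Value = Finished * price = 1132.7754 * 5.3510 = 6061.4814 $


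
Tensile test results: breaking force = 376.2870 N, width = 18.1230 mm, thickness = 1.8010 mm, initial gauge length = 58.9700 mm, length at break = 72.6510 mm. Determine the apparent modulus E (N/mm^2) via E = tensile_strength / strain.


TS = F / (w * t) = 376.2870 / (18.1230 * 1.8010) = 11.5286 N/mm^2
strain = (Lf - L0) / L0 = (72.6510 - 58.9700) / 58.9700 = 0.2320
E = TS / strain = 11.5286 / 0.2320 = 49.6923 N/mm^2


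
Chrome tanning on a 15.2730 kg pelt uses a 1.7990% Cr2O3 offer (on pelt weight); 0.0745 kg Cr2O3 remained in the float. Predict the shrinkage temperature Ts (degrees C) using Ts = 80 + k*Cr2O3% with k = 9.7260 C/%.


Offered = pelt * offer_pct / 100 = 15.2730 * 1.7990 / 100 = 0.2748 kg
Uptake = offered - residual = 0.2748 - 0.0745 = 0.2003 kg
Cr2O3% on pelt = uptake / pelt * 100 = 0.2003 / 15.2730 * 100 = 1.3112 %
Ts = 80 + k * Cr2O3% = 80 + 9.7260 * 1.3112 = 92.7528 C


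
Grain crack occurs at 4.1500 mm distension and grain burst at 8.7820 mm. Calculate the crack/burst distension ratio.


Formula: Ratio = crack / burst
Substituting: Ratio = 4.1500 / 8.7820
Result: 0.4726


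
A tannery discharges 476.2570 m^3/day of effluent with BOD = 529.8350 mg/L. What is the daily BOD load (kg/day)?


Formula: BOD_load = volume * conc / 1000
Substituting: BOD_load = 476.2570 * 529.8350 / 1000
Result: 252.3376 kg/day


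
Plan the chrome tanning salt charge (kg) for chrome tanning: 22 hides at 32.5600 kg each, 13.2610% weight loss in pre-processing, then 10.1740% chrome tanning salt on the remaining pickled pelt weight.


Total_raw = N * avg_wt = 22 * 32.5600 = 716.3200 kg
Substrate = Total_raw * (1 - loss/100) = 716.3200 * (1 - 13.2610/100) = 621.3288 kg
Chrome = Substrate * pct / 100 = 621.3288 * 10.1740 / 100 = 63.2140 kg


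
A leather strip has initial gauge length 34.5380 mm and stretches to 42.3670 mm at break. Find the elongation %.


Formula: Elongation = (Lf - L0) / L0 * 100
Substituting: Elongation = (42.3670 - 34.5380) / 34.5380 * 100
Result: 22.6678 %


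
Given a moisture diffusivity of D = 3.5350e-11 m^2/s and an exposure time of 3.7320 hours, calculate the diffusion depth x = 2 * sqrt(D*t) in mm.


t = 3.7320 hr * 3600 = 13435.2000 s
D * t = 3.5350e-11 * 13435.2000 = 4.7493e-07
x = 2 * sqrt(D*t) = 2 * sqrt(4.7493e-07) = 0.00137831 m = 1.3783 mm


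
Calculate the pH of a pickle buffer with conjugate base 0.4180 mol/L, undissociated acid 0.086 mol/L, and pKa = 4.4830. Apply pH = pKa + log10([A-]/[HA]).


ratio = [A-] / [HA] = 0.4180 / 0.086 = 4.8605
log10(ratio) = 0.6867
pH = pKa + log10(ratio) = 4.4830 + 0.6867 = 5.1697


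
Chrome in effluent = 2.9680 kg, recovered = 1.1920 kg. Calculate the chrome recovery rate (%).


Formula: Recovery = recovered / input * 100
Substituting: Recovery = 1.1920 / 2.9680 * 100
Result: 40.1617 %


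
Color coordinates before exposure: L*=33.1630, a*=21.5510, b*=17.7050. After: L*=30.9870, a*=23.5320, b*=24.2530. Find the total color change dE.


dL = -2.1760, da = 1.9810, db = 6.5480
dE = sqrt((-2.1760)^2 + 1.9810^2 + 6.5480^2) = 7.1788


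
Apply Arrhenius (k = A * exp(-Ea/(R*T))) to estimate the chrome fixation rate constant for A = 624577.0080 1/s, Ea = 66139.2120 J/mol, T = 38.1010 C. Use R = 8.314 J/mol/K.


T_K = T_C + 273.15 = 38.1010 + 273.15 = 311.2510 K
exponent = -Ea / (R * T_K) = -66139.2120 / (8.314 * 311.2510) = -25.5587
k = A * exp(exponent) = 624577.0080 * exp(-25.5587) = 4.9613e-06 1/s


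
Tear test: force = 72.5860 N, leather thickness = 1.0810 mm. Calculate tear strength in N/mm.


Formula: Tear strength = force / thickness
Substituting: Tear strength = 72.5860 / 1.0810
Result: 67.1471 N/mm


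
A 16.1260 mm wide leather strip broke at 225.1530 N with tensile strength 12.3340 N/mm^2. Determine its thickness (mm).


Formula: t = F / (TS * w)
Substituting: t = 225.1530 / (12.3340 * 16.1260)
Result: 1.1320 mm


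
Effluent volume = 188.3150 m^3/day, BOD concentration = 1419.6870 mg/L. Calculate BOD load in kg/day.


Formula: BOD_load = volume * conc / 1000
Substituting: BOD_load = 188.3150 * 1419.6870 / 1000
Result: 267.3484 kg/day


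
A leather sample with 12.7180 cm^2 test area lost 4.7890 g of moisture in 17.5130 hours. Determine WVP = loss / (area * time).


Formula: WVP = loss / (area * time)
Substituting: WVP = 4.7890 / (12.7180 * 17.5130)
Result: 0.0215013 g/(cm^2*hr)


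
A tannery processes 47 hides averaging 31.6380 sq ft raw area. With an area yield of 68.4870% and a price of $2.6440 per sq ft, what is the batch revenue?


Raw_total = N * avg_area = 47 * 31.6380 = 1486.9860 sq ft
Finished = Raw_total * yield / 100 = 1486.9860 * 68.4870 / 100 = 1018.3921 sq ft
Value = Finished * price = 1018.3921 * 2.6440 = 2692.6287 $


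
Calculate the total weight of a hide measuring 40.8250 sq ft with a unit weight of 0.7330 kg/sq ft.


Formula: Weight = area * weight_per_sqft
Substituting: Weight = 40.8250 * 0.7330
Result: 29.9247 kg


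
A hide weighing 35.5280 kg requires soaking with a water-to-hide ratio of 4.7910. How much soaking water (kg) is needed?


Formula: Water = hide_weight * ratio
Substituting: Water = 35.5280 * 4.7910
Result: 170.2146 kg


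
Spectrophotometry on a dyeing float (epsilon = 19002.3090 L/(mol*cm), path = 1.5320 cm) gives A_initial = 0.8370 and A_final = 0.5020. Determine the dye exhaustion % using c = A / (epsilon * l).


c_initial = A_i / (epsilon * l) = 0.8370 / (19002.3090 * 1.5320) = 2.8751e-05 mol/L
c_final = A_f / (epsilon * l) = 0.5020 / (19002.3090 * 1.5320) = 1.7244e-05 mol/L
Exhaustion = (c_initial - c_final) / c_initial * 100 = (2.8751e-05 - 1.7244e-05) / 2.8751e-05 * 100 = 40.0239 %


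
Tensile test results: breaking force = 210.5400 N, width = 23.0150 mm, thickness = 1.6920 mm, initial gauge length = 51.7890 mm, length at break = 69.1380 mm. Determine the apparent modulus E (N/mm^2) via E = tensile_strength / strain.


TS = F / (w * t) = 210.5400 / (23.0150 * 1.6920) = 5.4066 N/mm^2
strain = (Lf - L0) / L0 = (69.1380 - 51.7890) / 51.7890 = 0.3350
E = TS / strain = 5.4066 / 0.3350 = 16.1394 N/mm^2


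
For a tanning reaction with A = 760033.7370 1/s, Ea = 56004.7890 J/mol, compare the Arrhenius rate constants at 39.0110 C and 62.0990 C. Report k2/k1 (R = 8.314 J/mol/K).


T1 = 39.0110 + 273.15 = 312.1610 K; T2 = 62.0990 + 273.15 = 335.2490 K
k1 = A * exp(-Ea/(R*T1)) = 760033.7370 * exp(-56004.7890/(8.314*312.1610)) = 3.2291e-04 1/s
k2 = A * exp(-Ea/(R*T2)) = 760033.7370 * exp(-56004.7890/(8.314*335.2490)) = 0.00142724 1/s
k2/k1 = 0.00142724 / 3.2291e-04 = 4.4199


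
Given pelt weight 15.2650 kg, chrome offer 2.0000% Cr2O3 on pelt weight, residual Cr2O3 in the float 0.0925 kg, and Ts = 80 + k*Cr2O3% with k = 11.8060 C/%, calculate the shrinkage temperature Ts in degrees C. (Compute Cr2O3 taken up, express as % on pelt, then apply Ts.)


Offered = pelt * offer_pct / 100 = 15.2650 * 2.0000 / 100 = 0.3053 kg
Uptake = offered - residual = 0.3053 - 0.0925 = 0.2128 kg
Cr2O3% on pelt = uptake / pelt * 100 = 0.2128 / 15.2650 * 100 = 1.3940 %
Ts = 80 + k * Cr2O3% = 80 + 11.8060 * 1.3940 = 96.4580 C


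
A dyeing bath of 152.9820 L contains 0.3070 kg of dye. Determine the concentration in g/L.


Formula: Conc = dye_mass(kg) / volume(L) * 1000
Substituting: Conc = 0.3070 / 152.9820 * 1000
Result: 2.0068 g/L


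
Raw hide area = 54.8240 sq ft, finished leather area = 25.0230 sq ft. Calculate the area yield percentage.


Formula: Yield = finished / raw * 100
Substituting: Yield = 25.0230 / 54.8240 * 100
Result: 45.6424 %


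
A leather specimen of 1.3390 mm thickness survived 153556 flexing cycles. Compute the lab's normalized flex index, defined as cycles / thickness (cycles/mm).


Formula: Index = cycles / thickness
Substituting: Index = 153556 / 1.3390
Result: 114679.6117 cycles/mm


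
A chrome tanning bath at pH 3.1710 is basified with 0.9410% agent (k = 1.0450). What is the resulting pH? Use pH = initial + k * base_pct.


Formula: pH_final = pH_initial + k * base_pct
Substituting: pH_final = 3.1710 + 1.0450 * 0.9410
Result: 4.1543


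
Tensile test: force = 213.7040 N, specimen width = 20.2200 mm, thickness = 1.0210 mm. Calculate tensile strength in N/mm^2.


Formula: TS = force / (width * thickness)
Substituting: TS = 213.7040 / (20.2200 * 1.0210)
Result: 10.3516 N/mm^2


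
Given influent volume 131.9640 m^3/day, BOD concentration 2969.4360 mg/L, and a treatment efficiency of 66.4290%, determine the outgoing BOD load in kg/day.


Load_in = volume * conc / 1000 = 131.9640 * 2969.4360 / 1000 = 391.8587 kg/day
Removed = Load_in * eff / 100 = 391.8587 * 66.4290 / 100 = 260.3078 kg/day
Load_out = Load_in - Removed = 391.8587 - 260.3078 = 131.5509 kg/day


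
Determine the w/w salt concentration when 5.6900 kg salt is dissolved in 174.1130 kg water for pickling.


Formula: Conc = salt / (water + salt) * 100
Substituting: Conc = 5.6900 / (174.1130 + 5.6900) * 100
Result: 3.1646 %


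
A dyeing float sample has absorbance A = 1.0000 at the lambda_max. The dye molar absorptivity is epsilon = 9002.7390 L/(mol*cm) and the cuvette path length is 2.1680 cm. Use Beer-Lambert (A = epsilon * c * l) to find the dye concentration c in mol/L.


Formula: c = A / (epsilon * l)
Substituting: c = 1.0000 / (9002.7390 * 2.1680)
Result: 5.1235e-05 mol/L


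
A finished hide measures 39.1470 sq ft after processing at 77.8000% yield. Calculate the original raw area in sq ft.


Formula: raw = finished * 100 / yield
Substituting: raw = 39.1470 * 100 / 77.8000
Result: 50.3175 sq ft


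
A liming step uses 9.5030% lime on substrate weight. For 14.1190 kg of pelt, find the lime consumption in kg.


Formula: Lime = substrate * pct / 100
Substituting: Lime = 14.1190 * 9.5030 / 100
Result: 1.3417 kg


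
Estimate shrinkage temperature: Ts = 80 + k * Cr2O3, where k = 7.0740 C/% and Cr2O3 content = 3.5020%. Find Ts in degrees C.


Formula: Ts = 80 + k * Cr2O3
Substituting: Ts = 80 + 7.0740 * 3.5020
Result: 104.7731 C


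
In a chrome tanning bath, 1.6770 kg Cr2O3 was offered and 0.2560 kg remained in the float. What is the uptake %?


Formula: Uptake = (offered - residual) / offered * 100
Substituting: Uptake = (1.6770 - 0.2560) / 1.6770 * 100
Result: 84.7346 %


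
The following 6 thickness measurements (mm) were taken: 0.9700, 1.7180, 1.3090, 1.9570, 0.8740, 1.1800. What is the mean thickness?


Formula: Average = sum / n
Substituting: Average = 8.0080 / 6
Result: 1.3347 mm


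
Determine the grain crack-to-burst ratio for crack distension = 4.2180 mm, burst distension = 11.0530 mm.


Formula: Ratio = crack / burst
Substituting: Ratio = 4.2180 / 11.0530
Result: 0.3816


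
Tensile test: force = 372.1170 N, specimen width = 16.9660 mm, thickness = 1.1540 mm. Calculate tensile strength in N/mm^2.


Formula: TS = force / (width * thickness)
Substituting: TS = 372.1170 / (16.9660 * 1.1540)
Result: 19.0062 N/mm^2


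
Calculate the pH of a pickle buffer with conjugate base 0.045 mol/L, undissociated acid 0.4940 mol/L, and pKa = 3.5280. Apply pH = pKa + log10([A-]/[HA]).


ratio = [A-] / [HA] = 0.045 / 0.4940 = 0.0910931
log10(ratio) = -1.0405
pH = pKa + log10(ratio) = 3.5280 - 1.0405 = 2.4875


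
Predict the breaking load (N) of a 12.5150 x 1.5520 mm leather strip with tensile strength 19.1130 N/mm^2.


Formula: F = TS * w * t
Substituting: F = 19.1130 * 12.5150 * 1.5520
Result: 371.2372 N


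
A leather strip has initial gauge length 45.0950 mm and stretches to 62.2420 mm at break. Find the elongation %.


Formula: Elongation = (Lf - L0) / L0 * 100
Substituting: Elongation = (62.2420 - 45.0950) / 45.0950 * 100
Result: 38.0242 %


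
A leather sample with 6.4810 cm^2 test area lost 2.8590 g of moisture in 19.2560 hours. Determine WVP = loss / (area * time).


Formula: WVP = loss / (area * time)
Substituting: WVP = 2.8590 / (6.4810 * 19.2560)
Result: 0.022909 g/(cm^2*hr)


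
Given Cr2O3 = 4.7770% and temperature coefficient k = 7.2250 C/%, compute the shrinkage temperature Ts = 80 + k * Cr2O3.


Formula: Ts = 80 + k * Cr2O3
Substituting: Ts = 80 + 7.2250 * 4.7770
Result: 114.5138 C


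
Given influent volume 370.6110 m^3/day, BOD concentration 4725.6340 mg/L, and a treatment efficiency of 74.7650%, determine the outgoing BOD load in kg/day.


Load_in = volume * conc / 1000 = 370.6110 * 4725.6340 / 1000 = 1751.3719 kg/day
Removed = Load_in * eff / 100 = 1751.3719 * 74.7650 / 100 = 1309.4132 kg/day
Load_out = Load_in - Removed = 1751.3719 - 1309.4132 = 441.9587 kg/day


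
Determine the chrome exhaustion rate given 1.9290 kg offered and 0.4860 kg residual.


Formula: Uptake = (offered - residual) / offered * 100
Substituting: Uptake = (1.9290 - 0.4860) / 1.9290 * 100
Result: 74.8056 %


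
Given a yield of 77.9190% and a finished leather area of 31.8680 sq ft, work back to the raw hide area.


Formula: raw = finished * 100 / yield
Substituting: raw = 31.8680 * 100 / 77.9190
Result: 40.8989 sq ft


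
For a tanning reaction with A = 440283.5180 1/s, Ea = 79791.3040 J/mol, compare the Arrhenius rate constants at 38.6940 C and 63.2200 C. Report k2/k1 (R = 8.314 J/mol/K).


T1 = 38.6940 + 273.15 = 311.8440 K; T2 = 63.2200 + 273.15 = 336.3700 K
k1 = A * exp(-Ea/(R*T1)) = 440283.5180 * exp(-79791.3040/(8.314*311.8440)) = 1.8967e-08 1/s
k2 = A * exp(-Ea/(R*T2)) = 440283.5180 * exp(-79791.3040/(8.314*336.3700)) = 1.7888e-07 1/s
k2/k1 = 1.7888e-07 / 1.8967e-08 = 9.4307


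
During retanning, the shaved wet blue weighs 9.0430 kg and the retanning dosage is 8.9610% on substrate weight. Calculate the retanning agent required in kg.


Formula: Retan = substrate * pct / 100
Substituting: Retan = 9.0430 * 8.9610 / 100
Result: 0.8103 kg


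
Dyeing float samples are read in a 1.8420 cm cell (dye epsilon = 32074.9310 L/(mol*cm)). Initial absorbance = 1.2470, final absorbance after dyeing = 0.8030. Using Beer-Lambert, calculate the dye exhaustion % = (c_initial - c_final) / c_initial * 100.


c_initial = A_i / (epsilon * l) = 1.2470 / (32074.9310 * 1.8420) = 2.1106e-05 mol/L
c_final = A_f / (epsilon * l) = 0.8030 / (32074.9310 * 1.8420) = 1.3591e-05 mol/L
Exhaustion = (c_initial - c_final) / c_initial * 100 = (2.1106e-05 - 1.3591e-05) / 2.1106e-05 * 100 = 35.6055 %


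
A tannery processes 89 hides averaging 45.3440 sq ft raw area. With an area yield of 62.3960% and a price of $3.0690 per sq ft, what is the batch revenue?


Raw_total = N * avg_area = 89 * 45.3440 = 4035.6160 sq ft
Finished = Raw_total * yield / 100 = 4035.6160 * 62.3960 / 100 = 2518.0630 sq ft
Value = Finished * price = 2518.0630 * 3.0690 = 7727.9352 $


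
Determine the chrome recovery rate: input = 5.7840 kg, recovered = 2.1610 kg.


Formula: Recovery = recovered / input * 100
Substituting: Recovery = 2.1610 / 5.7840 * 100
Result: 37.3617 %


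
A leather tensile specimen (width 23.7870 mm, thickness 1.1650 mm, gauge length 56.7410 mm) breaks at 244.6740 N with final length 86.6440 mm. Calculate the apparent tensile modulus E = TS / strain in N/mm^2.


TS = F / (w * t) = 244.6740 / (23.7870 * 1.1650) = 8.8292 N/mm^2
strain = (Lf - L0) / L0 = (86.6440 - 56.7410) / 56.7410 = 0.5270
E = TS / strain = 8.8292 / 0.5270 = 16.7535 N/mm^2


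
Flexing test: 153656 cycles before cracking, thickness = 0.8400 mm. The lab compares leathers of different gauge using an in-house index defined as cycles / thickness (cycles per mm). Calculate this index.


Formula: Index = cycles / thickness
Substituting: Index = 153656 / 0.8400
Result: 182923.8095 cycles/mm


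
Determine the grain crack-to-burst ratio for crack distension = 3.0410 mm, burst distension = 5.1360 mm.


Formula: Ratio = crack / burst
Substituting: Ratio = 3.0410 / 5.1360
Result: 0.5921


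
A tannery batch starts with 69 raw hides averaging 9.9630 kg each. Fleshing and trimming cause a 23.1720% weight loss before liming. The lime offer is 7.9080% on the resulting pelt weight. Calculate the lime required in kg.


Total_raw = N * avg_wt = 69 * 9.9630 = 687.4470 kg
Substrate = Total_raw * (1 - loss/100) = 687.4470 * (1 - 23.1720/100) = 528.1518 kg
Lime = Substrate * pct / 100 = 528.1518 * 7.9080 / 100 = 41.7662 kg


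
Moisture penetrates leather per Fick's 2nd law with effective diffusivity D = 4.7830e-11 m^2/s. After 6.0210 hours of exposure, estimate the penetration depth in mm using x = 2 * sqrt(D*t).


t = 6.0210 hr * 3600 = 21675.6000 s
D * t = 4.7830e-11 * 21675.6000 = 1.0367e-06
x = 2 * sqrt(D*t) = 2 * sqrt(1.0367e-06) = 0.00203641 m = 2.0364 mm


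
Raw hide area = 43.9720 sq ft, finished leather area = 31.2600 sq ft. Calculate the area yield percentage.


Formula: Yield = finished / raw * 100
Substituting: Yield = 31.2600 / 43.9720 * 100
Result: 71.0907 %


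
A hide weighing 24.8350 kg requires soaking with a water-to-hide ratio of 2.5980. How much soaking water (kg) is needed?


Formula: Water = hide_weight * ratio
Substituting: Water = 24.8350 * 2.5980
Result: 64.5213 kg


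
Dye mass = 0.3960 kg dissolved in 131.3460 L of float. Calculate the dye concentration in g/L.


Formula: Conc = dye_mass(kg) / volume(L) * 1000
Substituting: Conc = 0.3960 / 131.3460 * 1000
Result: 3.0149 g/L


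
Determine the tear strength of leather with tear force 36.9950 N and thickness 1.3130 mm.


Formula: Tear strength = force / thickness
Substituting: Tear strength = 36.9950 / 1.3130
Result: 28.1759 N/mm


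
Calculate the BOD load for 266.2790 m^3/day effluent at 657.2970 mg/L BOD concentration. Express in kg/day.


Formula: BOD_load = volume * conc / 1000
Substituting: BOD_load = 266.2790 * 657.2970 / 1000
Result: 175.0244 kg/day


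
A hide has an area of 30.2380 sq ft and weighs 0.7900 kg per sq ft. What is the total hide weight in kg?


Formula: Weight = area * weight_per_sqft
Substituting: Weight = 30.2380 * 0.7900
Result: 23.8880 kg


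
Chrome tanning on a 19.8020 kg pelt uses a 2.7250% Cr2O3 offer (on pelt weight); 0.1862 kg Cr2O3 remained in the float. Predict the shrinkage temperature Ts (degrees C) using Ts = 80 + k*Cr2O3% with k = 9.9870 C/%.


Offered = pelt * offer_pct / 100 = 19.8020 * 2.7250 / 100 = 0.5396 kg
Uptake = offered - residual = 0.5396 - 0.1862 = 0.3534 kg
Cr2O3% on pelt = uptake / pelt * 100 = 0.3534 / 19.8020 * 100 = 1.7847 %
Ts = 80 + k * Cr2O3% = 80 + 9.9870 * 1.7847 = 97.8237 C


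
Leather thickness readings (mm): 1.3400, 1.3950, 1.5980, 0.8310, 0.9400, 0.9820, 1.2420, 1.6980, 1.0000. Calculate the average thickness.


Formula: Average = sum / n
Substituting: Average = 11.0260 / 9
Result: 1.2251 mm


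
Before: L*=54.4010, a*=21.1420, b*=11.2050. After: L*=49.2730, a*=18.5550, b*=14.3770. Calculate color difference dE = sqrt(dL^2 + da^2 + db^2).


dL = -5.1280, da = -2.5870, db = 3.1720
dE = sqrt((-5.1280)^2 + (-2.5870)^2 + 3.1720^2) = 6.5613


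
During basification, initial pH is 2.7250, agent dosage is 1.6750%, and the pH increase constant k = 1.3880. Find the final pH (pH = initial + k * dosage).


Formula: pH_final = pH_initial + k * base_pct
Substituting: pH_final = 2.7250 + 1.3880 * 1.6750
Result: 5.0499


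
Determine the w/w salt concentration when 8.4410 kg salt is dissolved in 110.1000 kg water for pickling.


Formula: Conc = salt / (water + salt) * 100
Substituting: Conc = 8.4410 / (110.1000 + 8.4410) * 100
Result: 7.1207 %


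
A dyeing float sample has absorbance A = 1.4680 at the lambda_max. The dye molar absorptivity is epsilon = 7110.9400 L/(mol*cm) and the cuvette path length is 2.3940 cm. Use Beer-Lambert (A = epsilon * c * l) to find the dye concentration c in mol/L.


Formula: c = A / (epsilon * l)
Substituting: c = 1.4680 / (7110.9400 * 2.3940)
Result: 8.6233e-05 mol/L


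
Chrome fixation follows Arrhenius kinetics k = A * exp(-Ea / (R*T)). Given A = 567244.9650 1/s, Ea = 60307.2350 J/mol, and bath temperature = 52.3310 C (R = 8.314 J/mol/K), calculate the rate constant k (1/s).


T_K = T_C + 273.15 = 52.3310 + 273.15 = 325.4810 K
exponent = -Ea / (R * T_K) = -60307.2350 / (8.314 * 325.4810) = -22.2861
k = A * exp(exponent) = 567244.9650 * exp(-22.2861) = 1.1886e-04 1/s
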